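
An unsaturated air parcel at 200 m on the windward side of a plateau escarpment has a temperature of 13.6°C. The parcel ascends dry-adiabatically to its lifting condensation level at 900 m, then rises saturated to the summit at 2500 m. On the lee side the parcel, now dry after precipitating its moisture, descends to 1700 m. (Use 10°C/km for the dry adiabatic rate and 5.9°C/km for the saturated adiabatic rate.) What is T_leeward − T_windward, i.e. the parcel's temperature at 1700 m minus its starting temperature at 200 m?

-8.44°C

From 200 m to 900 m (dry): cools by 10 × 0.7 = 7°C, giving 6.6°C.
From 900 m to 2500 m (saturated): cools by 5.9 × 1.6 = 9.44°C, giving -2.84°C.
From 2500 m to 1700 m (dry descent): warms by 10 × 0.8 = 8°C, giving 5.16°C.
Net change vs windward start: 5.16 − 13.6 = -8.44°C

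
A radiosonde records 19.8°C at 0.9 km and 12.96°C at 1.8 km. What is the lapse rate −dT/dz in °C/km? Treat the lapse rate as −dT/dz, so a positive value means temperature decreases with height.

Γ = −ΔT/Δz = (19.8 − 12.96) / (1800 − 900) m
  = 6.84°C / 0.9 km = 7.6°C/km

7.6°C/km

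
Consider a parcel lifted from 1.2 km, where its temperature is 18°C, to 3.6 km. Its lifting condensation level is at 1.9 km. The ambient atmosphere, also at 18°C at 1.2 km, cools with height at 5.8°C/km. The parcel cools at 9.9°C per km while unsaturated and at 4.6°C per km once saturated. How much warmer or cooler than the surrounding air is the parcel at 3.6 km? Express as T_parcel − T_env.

-0.83°C (parcel cooler than environment)

Parcel:
  1200–1900 m, dry: Δz = 0.7 km ⇒ ΔT = -6.93°C; T = 11.07°C
  1900–3600 m, saturated: Δz = 1.7 km ⇒ ΔT = -7.82°C; T = 3.25°C
Environment:
  1200–3600 m, environment: Δz = 2.4 km ⇒ ΔT = -13.92°C; T = 4.08°C
T_parcel − T_env = 3.25 − 4.08 = -0.83°C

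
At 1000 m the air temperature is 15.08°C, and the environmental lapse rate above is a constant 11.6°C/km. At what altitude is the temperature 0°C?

Height above start = (15.08 − 0) / 11.6 = 1.3 km
Altitude = 1000 m + 1300 m = 2300 m

2300 m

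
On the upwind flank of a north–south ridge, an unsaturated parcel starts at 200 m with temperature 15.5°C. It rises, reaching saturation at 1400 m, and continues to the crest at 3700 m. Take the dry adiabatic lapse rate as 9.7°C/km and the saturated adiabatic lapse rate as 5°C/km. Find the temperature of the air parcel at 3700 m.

-7.64°C

From 200 m to 1400 m (dry): cools by 9.7 × 1.2 = 11.64°C, giving 3.86°C.
From 1400 m to 3700 m (saturated): cools by 5 × 2.3 = 11.5°C, giving -7.64°C.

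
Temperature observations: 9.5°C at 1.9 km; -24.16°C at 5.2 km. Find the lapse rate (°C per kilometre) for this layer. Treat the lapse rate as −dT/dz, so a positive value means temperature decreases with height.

10.2°C/km

Γ = −ΔT/Δz = (9.5 − (-24.16)) / (5200 − 1900) m
  = 33.66°C / 3.3 km = 10.2°C/km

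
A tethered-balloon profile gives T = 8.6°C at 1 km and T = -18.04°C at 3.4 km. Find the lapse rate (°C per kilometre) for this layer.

Γ = −ΔT/Δz = (8.6 − (-18.04)) / (3400 − 1000) m
  = 26.64°C / 2.4 km = 11.1°C/km

11.1°C/km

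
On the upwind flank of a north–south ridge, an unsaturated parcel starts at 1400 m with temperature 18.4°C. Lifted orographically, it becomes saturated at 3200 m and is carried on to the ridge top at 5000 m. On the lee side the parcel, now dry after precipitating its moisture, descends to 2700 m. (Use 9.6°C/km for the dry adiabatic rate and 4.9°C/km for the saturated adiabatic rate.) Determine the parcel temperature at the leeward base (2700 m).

14.38°C

From 1400 m to 3200 m (dry): cools by 9.6 × 1.8 = 17.28°C, giving 1.12°C.
From 3200 m to 5000 m (saturated): cools by 4.9 × 1.8 = 8.82°C, giving -7.7°C.
From 5000 m to 2700 m (dry descent): warms by 9.6 × 2.3 = 22.08°C, giving 14.38°C.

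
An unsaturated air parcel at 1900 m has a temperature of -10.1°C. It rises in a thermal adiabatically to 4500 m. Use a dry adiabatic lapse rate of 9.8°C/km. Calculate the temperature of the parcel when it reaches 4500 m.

1900–4500 m, dry adiabatic: Δz = 2.6 km ⇒ ΔT = -25.48°C; T = -35.58°C

-35.58°C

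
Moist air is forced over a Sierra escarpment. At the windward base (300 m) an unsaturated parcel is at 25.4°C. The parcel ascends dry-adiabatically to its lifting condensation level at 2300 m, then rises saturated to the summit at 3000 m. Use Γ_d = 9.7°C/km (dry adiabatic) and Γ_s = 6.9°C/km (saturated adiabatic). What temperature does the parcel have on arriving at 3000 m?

1.17°C

300–2300 m, dry: Δz = 2 km ⇒ ΔT = -19.4°C; T = 6°C
2300–3000 m, saturated: Δz = 0.7 km ⇒ ΔT = -4.83°C; T = 1.17°C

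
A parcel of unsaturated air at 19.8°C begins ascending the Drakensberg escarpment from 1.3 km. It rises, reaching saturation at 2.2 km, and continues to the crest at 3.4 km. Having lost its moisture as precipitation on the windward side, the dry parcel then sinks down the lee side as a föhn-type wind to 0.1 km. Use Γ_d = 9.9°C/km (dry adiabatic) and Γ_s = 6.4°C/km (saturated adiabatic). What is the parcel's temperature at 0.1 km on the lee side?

35.88°C

From 1300 m to 2200 m (dry): cools by 9.9 × 0.9 = 8.91°C, giving 10.89°C.
From 2200 m to 3400 m (saturated): cools by 6.4 × 1.2 = 7.68°C, giving 3.21°C.
From 3400 m to 100 m (dry descent): warms by 9.9 × 3.3 = 32.67°C, giving 35.88°C.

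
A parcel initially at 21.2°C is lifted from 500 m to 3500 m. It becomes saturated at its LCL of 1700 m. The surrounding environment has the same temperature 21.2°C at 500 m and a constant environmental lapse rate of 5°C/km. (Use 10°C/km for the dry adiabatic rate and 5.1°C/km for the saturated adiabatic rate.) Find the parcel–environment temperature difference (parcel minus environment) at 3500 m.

-6.18°C (parcel cooler than environment)

Parcel:
  From 500 m to 1700 m (dry): cools by 10 × 1.2 = 12°C, giving 9.2°C.
  From 1700 m to 3500 m (saturated): cools by 5.1 × 1.8 = 9.18°C, giving 0.02°C.
Environment:
  From 500 m to 3500 m (environment): cools by 5 × 3 = 15°C, giving 6.2°C.
T_parcel − T_env = 0.02 − 6.2 = -6.18°C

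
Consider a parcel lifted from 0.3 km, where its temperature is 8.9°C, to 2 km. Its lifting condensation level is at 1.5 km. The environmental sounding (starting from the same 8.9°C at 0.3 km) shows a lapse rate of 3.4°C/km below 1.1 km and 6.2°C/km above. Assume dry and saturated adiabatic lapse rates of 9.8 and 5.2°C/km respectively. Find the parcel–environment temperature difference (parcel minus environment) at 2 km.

-6.06°C (parcel cooler than environment)

Parcel:
  Dry to 1500 m: -9.8 × 1.2 km = -11.76°C, so T = -2.86°C.
  Saturated to 2000 m: -5.2 × 0.5 km = -2.6°C, so T = -5.46°C.
Environment:
  Environment, lower layer to 1100 m: -3.4 × 0.8 km = -2.72°C, so T = 6.18°C.
  Environment, upper layer to 2000 m: -6.2 × 0.9 km = -5.58°C, so T = 0.6°C.
T_parcel − T_env = -5.46 − 0.6 = -6.06°C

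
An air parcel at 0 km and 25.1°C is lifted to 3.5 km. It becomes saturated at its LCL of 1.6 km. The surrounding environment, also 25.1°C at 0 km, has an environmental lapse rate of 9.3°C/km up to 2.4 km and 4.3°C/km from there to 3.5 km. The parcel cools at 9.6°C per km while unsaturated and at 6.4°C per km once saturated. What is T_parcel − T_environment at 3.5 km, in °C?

Parcel:
  0 → 1600 m (dry, 9.6°C/km): ΔT = -9.6 × 1.6 = -15.36°C → T = 9.74°C
  1600 → 3500 m (saturated, 6.4°C/km): ΔT = -6.4 × 1.9 = -12.16°C → T = -2.42°C
Environment:
  0 → 2400 m (environment, lower layer, 9.3°C/km): ΔT = -9.3 × 2.4 = -22.32°C → T = 2.78°C
  2400 → 3500 m (environment, upper layer, 4.3°C/km): ΔT = -4.3 × 1.1 = -4.73°C → T = -1.95°C
T_parcel − T_env = -2.42 − (-1.95) = -0.47°C

-0.47°C (parcel cooler than environment)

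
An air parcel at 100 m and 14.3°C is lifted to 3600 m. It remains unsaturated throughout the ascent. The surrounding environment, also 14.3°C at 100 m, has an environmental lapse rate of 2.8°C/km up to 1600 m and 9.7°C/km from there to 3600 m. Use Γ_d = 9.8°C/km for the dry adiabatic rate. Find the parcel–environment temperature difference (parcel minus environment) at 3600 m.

-10.7°C (parcel cooler than environment)

Parcel:
  Dry to 3600 m: -9.8 × 3.5 km = -34.3°C, so T = -20°C.
Environment:
  Environment, lower layer to 1600 m: -2.8 × 1.5 km = -4.2°C, so T = 10.1°C.
  Environment, upper layer to 3600 m: -9.7 × 2 km = -19.4°C, so T = -9.3°C.
T_parcel − T_env = -20 − (-9.3) = -10.7°C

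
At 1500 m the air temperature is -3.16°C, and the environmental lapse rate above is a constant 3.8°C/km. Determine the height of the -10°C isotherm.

3300 m

Height above start = (-3.16 − (-10)) / 3.8 = 1.8 km
Altitude = 1500 m + 1800 m = 3300 m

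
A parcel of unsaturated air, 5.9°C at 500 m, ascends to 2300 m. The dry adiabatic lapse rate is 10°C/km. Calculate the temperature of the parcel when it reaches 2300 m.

-12.1°C

From 500 m to 2300 m (dry adiabatic): cools by 10 × 1.8 = 18°C, giving -12.1°C.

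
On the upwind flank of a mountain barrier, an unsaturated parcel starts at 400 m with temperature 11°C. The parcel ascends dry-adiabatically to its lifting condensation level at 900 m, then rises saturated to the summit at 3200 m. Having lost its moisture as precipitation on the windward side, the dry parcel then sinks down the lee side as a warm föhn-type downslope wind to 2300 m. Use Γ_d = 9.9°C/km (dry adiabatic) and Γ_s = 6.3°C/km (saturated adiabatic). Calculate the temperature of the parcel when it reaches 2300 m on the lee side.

400 → 900 m (dry, 9.9°C/km): ΔT = -9.9 × 0.5 = -4.95°C → T = 6.05°C
900 → 3200 m (saturated, 6.3°C/km): ΔT = -6.3 × 2.3 = -14.49°C → T = -8.44°C
3200 → 2300 m (dry descent, 9.9°C/km): ΔT = +9.9 × 0.9 = +8.91°C → T = 0.47°C

0.47°C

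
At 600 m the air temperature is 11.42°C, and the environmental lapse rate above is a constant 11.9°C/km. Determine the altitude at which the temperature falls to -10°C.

2400 m

Height above start = (11.42 − (-10)) / 11.9 = 1.8 km
Altitude = 600 m + 1800 m = 2400 m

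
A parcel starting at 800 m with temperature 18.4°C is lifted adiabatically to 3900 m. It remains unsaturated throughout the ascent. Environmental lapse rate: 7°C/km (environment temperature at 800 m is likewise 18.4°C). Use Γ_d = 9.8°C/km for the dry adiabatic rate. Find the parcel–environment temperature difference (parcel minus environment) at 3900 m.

-8.68°C (parcel cooler than environment)

Parcel:
  Dry to 3900 m: -9.8 × 3.1 km = -30.38°C, so T = -11.98°C.
Environment:
  Environment to 3900 m: -7 × 3.1 km = -21.7°C, so T = -3.3°C.
T_parcel − T_env = -11.98 − (-3.3) = -8.68°C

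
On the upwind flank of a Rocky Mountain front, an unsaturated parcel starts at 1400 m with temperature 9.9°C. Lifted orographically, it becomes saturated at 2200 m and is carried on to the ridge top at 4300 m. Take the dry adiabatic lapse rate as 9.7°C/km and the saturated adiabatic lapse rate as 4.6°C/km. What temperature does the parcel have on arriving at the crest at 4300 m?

From 1400 m to 2200 m (dry): cools by 9.7 × 0.8 = 7.76°C, giving 2.14°C.
From 2200 m to 4300 m (saturated): cools by 4.6 × 2.1 = 9.66°C, giving -7.52°C.

-7.52°C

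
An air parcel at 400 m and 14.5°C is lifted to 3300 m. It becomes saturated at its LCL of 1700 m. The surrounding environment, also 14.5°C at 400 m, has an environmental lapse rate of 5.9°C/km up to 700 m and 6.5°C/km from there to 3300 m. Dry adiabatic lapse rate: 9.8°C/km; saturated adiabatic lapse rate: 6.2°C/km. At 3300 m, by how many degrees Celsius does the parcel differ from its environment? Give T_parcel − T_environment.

-3.99°C (parcel cooler than environment)

Parcel:
  Dry to 1700 m: -9.8 × 1.3 km = -12.74°C, so T = 1.76°C.
  Saturated to 3300 m: -6.2 × 1.6 km = -9.92°C, so T = -8.16°C.
Environment:
  Environment, lower layer to 700 m: -5.9 × 0.3 km = -1.77°C, so T = 12.73°C.
  Environment, upper layer to 3300 m: -6.5 × 2.6 km = -16.9°C, so T = -4.17°C.
T_parcel − T_env = -8.16 − (-4.17) = -3.99°C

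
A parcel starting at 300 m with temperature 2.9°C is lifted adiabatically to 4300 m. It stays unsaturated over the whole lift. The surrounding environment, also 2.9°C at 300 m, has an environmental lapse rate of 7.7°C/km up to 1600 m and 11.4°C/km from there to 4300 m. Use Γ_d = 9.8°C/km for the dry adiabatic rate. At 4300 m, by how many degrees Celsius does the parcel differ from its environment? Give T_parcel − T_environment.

+1.59°C (parcel warmer than environment)

Parcel:
  Dry to 4300 m: -9.8 × 4 km = -39.2°C, so T = -36.3°C.
Environment:
  Environment, lower layer to 1600 m: -7.7 × 1.3 km = -10.01°C, so T = -7.11°C.
  Environment, upper layer to 4300 m: -11.4 × 2.7 km = -30.78°C, so T = -37.89°C.
T_parcel − T_env = -36.3 − (-37.89) = +1.59°C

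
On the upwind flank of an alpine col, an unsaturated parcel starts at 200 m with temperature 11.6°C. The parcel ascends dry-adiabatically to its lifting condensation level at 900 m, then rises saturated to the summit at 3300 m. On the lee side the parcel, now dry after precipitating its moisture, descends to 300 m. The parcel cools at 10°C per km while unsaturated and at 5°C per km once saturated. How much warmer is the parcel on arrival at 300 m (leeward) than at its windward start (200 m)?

From 200 m to 900 m (dry): cools by 10 × 0.7 = 7°C, giving 4.6°C.
From 900 m to 3300 m (saturated): cools by 5 × 2.4 = 12°C, giving -7.4°C.
From 3300 m to 300 m (dry descent): warms by 10 × 3 = 30°C, giving 22.6°C.
Net change vs windward start: 22.6 − 11.6 = +11°C

+11°C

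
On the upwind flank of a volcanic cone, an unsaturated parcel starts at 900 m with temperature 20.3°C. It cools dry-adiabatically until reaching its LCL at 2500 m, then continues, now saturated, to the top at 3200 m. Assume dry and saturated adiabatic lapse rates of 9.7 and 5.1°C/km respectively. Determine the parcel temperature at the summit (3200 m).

1.21°C

From 900 m to 2500 m (dry): cools by 9.7 × 1.6 = 15.52°C, giving 4.78°C.
From 2500 m to 3200 m (saturated): cools by 5.1 × 0.7 = 3.57°C, giving 1.21°C.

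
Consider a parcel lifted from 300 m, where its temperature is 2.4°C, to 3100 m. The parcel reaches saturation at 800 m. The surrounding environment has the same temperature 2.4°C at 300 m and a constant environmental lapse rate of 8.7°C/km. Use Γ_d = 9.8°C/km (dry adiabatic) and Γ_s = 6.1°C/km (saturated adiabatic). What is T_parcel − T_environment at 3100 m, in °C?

+5.43°C (parcel warmer than environment)

Parcel:
  From 300 m to 800 m (dry): cools by 9.8 × 0.5 = 4.9°C, giving -2.5°C.
  From 800 m to 3100 m (saturated): cools by 6.1 × 2.3 = 14.03°C, giving -16.53°C.
Environment:
  From 300 m to 3100 m (environment): cools by 8.7 × 2.8 = 24.36°C, giving -21.96°C.
T_parcel − T_env = -16.53 − (-21.96) = +5.43°C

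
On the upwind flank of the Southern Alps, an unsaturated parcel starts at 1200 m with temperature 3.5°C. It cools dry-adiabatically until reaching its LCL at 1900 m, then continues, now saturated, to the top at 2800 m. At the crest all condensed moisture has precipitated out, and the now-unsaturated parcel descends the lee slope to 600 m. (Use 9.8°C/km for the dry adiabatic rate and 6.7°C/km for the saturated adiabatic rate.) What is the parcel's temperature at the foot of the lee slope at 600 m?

1200 → 1900 m (dry, 9.8°C/km): ΔT = -9.8 × 0.7 = -6.86°C → T = -3.36°C
1900 → 2800 m (saturated, 6.7°C/km): ΔT = -6.7 × 0.9 = -6.03°C → T = -9.39°C
2800 → 600 m (dry descent, 9.8°C/km): ΔT = +9.8 × 2.2 = +21.56°C → T = 12.17°C

12.17°C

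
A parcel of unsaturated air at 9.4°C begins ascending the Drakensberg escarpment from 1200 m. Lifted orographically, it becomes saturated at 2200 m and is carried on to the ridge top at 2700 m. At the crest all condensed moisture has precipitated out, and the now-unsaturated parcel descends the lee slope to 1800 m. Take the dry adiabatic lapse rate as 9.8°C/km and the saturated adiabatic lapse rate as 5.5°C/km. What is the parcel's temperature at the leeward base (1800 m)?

From 1200 m to 2200 m (dry): cools by 9.8 × 1 = 9.8°C, giving -0.4°C.
From 2200 m to 2700 m (saturated): cools by 5.5 × 0.5 = 2.75°C, giving -3.15°C.
From 2700 m to 1800 m (dry descent): warms by 9.8 × 0.9 = 8.82°C, giving 5.67°C.

5.67°C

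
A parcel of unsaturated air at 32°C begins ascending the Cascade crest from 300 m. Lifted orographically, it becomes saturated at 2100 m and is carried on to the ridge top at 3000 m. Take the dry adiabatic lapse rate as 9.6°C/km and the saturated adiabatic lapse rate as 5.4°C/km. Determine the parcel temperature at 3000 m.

300–2100 m, dry: Δz = 1.8 km ⇒ ΔT = -17.28°C; T = 14.72°C
2100–3000 m, saturated: Δz = 0.9 km ⇒ ΔT = -4.86°C; T = 9.86°C

9.86°C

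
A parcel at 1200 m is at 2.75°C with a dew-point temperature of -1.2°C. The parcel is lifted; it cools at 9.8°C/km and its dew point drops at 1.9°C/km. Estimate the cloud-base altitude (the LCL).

1700 m

T and T_d converge at 9.8 − 1.9 = 7.9°C per km
Height above start = (2.75 − (-1.2)) / 7.9 = 0.5 km
LCL altitude = 1200 m + 500 m = 1700 m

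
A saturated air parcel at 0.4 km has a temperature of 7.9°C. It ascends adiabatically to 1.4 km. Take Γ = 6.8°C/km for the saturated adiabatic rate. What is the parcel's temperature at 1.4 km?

From 400 m to 1400 m (saturated adiabatic): cools by 6.8 × 1 = 6.8°C, giving 1.1°C.

1.1°C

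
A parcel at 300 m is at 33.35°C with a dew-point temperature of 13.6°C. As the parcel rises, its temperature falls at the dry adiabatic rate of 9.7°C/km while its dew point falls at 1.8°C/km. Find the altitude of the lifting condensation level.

2800 m

T and T_d converge at 9.7 − 1.8 = 7.9°C per km
Height above start = (33.35 − 13.6) / 7.9 = 2.5 km
LCL altitude = 300 m + 2500 m = 2800 m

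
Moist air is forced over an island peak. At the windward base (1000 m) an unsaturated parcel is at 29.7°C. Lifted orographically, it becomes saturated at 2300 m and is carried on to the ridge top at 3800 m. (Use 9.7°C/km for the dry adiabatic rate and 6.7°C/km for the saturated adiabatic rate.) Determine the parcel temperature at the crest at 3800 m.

7.04°C

1000–2300 m, dry: Δz = 1.3 km ⇒ ΔT = -12.61°C; T = 17.09°C
2300–3800 m, saturated: Δz = 1.5 km ⇒ ΔT = -10.05°C; T = 7.04°C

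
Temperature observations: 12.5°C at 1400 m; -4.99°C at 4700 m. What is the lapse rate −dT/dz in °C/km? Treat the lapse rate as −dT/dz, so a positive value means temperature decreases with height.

5.3°C/km

Γ = −ΔT/Δz = (12.5 − (-4.99)) / (4700 − 1400) m
  = 17.49°C / 3.3 km = 5.3°C/km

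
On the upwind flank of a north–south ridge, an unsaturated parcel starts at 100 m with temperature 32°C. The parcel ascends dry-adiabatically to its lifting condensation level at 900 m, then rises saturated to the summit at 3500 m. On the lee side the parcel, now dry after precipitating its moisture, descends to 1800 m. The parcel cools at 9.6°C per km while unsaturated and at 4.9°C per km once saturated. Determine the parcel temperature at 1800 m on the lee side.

100 → 900 m (dry, 9.6°C/km): ΔT = -9.6 × 0.8 = -7.68°C → T = 24.32°C
900 → 3500 m (saturated, 4.9°C/km): ΔT = -4.9 × 2.6 = -12.74°C → T = 11.58°C
3500 → 1800 m (dry descent, 9.6°C/km): ΔT = +9.6 × 1.7 = +16.32°C → T = 27.9°C

27.9°C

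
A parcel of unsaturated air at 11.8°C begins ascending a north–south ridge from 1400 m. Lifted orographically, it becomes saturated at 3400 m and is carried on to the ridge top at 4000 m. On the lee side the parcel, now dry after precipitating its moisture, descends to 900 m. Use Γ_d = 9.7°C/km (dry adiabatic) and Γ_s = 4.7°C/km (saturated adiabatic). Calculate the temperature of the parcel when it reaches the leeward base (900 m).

19.65°C

From 1400 m to 3400 m (dry): cools by 9.7 × 2 = 19.4°C, giving -7.6°C.
From 3400 m to 4000 m (saturated): cools by 4.7 × 0.6 = 2.82°C, giving -10.42°C.
From 4000 m to 900 m (dry descent): warms by 9.7 × 3.1 = 30.07°C, giving 19.65°C.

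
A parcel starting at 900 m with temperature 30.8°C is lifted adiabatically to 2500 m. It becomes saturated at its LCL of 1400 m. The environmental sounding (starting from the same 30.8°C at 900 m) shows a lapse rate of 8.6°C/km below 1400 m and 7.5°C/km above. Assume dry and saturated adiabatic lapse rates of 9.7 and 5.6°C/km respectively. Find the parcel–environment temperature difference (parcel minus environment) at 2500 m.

+1.54°C (parcel warmer than environment)

Parcel:
  900–1400 m, dry: Δz = 0.5 km ⇒ ΔT = -4.85°C; T = 25.95°C
  1400–2500 m, saturated: Δz = 1.1 km ⇒ ΔT = -6.16°C; T = 19.79°C
Environment:
  900–1400 m, environment, lower layer: Δz = 0.5 km ⇒ ΔT = -4.3°C; T = 26.5°C
  1400–2500 m, environment, upper layer: Δz = 1.1 km ⇒ ΔT = -8.25°C; T = 18.25°C
T_parcel − T_env = 19.79 − 18.25 = +1.54°C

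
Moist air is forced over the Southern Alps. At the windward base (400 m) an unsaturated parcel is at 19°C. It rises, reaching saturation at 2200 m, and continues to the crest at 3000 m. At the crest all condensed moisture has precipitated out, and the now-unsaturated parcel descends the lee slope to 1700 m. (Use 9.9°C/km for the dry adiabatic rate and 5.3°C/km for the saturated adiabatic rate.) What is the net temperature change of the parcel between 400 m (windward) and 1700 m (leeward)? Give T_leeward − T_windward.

-9.19°C

From 400 m to 2200 m (dry): cools by 9.9 × 1.8 = 17.82°C, giving 1.18°C.
From 2200 m to 3000 m (saturated): cools by 5.3 × 0.8 = 4.24°C, giving -3.06°C.
From 3000 m to 1700 m (dry descent): warms by 9.9 × 1.3 = 12.87°C, giving 9.81°C.
Net change vs windward start: 9.81 − 19 = -9.19°C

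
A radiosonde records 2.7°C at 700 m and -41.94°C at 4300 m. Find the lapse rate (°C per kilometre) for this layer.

12.4°C/km

Γ = −ΔT/Δz = (2.7 − (-41.94)) / (4300 − 700) m
  = 44.64°C / 3.6 km = 12.4°C/km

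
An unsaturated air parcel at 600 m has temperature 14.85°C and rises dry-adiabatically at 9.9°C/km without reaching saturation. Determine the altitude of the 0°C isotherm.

Height above start = (14.85 − 0) / 9.9 = 1.5 km
Altitude = 600 m + 1500 m = 2100 m

2100 m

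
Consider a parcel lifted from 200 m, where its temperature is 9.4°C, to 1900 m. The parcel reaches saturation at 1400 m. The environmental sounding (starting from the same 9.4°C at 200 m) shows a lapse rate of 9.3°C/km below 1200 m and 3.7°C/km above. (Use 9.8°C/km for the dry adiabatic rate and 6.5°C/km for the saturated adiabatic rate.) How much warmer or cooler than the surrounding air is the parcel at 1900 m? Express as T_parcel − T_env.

Parcel:
  200–1400 m, dry: Δz = 1.2 km ⇒ ΔT = -11.76°C; T = -2.36°C
  1400–1900 m, saturated: Δz = 0.5 km ⇒ ΔT = -3.25°C; T = -5.61°C
Environment:
  200–1200 m, environment, lower layer: Δz = 1 km ⇒ ΔT = -9.3°C; T = 0.1°C
  1200–1900 m, environment, upper layer: Δz = 0.7 km ⇒ ΔT = -2.59°C; T = -2.49°C
T_parcel − T_env = -5.61 − (-2.49) = -3.12°C

-3.12°C (parcel cooler than environment)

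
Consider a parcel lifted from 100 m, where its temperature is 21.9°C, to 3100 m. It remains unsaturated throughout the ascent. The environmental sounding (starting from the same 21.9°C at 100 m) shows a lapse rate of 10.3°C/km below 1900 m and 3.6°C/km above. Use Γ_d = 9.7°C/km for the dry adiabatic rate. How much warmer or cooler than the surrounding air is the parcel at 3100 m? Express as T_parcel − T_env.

Parcel:
  Dry to 3100 m: -9.7 × 3 km = -29.1°C, so T = -7.2°C.
Environment:
  Environment, lower layer to 1900 m: -10.3 × 1.8 km = -18.54°C, so T = 3.36°C.
  Environment, upper layer to 3100 m: -3.6 × 1.2 km = -4.32°C, so T = -0.96°C.
T_parcel − T_env = -7.2 − (-0.96) = -6.24°C

-6.24°C (parcel cooler than environment)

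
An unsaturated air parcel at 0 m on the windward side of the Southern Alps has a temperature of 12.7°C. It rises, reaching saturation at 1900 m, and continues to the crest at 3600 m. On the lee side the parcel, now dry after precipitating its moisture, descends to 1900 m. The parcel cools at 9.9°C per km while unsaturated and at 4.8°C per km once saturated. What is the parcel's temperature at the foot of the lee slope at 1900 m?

0–1900 m, dry: Δz = 1.9 km ⇒ ΔT = -18.81°C; T = -6.11°C
1900–3600 m, saturated: Δz = 1.7 km ⇒ ΔT = -8.16°C; T = -14.27°C
3600–1900 m, dry descent: Δz = 1.7 km ⇒ ΔT = +16.83°C; T = 2.56°C

2.56°C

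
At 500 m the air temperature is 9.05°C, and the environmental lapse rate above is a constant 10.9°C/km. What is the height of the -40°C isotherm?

Height above start = (9.05 − (-40)) / 10.9 = 4.5 km
Altitude = 500 m + 4500 m = 5000 m

5000 m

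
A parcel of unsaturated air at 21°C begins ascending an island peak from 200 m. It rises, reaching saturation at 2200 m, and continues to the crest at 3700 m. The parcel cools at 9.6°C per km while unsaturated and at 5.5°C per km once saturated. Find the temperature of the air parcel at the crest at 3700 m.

200–2200 m, dry: Δz = 2 km ⇒ ΔT = -19.2°C; T = 1.8°C
2200–3700 m, saturated: Δz = 1.5 km ⇒ ΔT = -8.25°C; T = -6.45°C

-6.45°C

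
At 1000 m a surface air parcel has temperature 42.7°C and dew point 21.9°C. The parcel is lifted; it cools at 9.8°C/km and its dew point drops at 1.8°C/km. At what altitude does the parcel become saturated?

3600 m

T and T_d converge at 9.8 − 1.8 = 8°C per km
Height above start = (42.7 − 21.9) / 8 = 2.6 km
LCL altitude = 1000 m + 2600 m = 3600 m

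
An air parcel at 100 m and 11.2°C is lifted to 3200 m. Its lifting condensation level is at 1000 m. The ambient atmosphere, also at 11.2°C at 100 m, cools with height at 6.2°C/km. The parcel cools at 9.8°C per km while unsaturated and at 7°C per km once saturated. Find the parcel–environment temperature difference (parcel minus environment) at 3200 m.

Parcel:
  Dry to 1000 m: -9.8 × 0.9 km = -8.82°C, so T = 2.38°C.
  Saturated to 3200 m: -7 × 2.2 km = -15.4°C, so T = -13.02°C.
Environment:
  Environment to 3200 m: -6.2 × 3.1 km = -19.22°C, so T = -8.02°C.
T_parcel − T_env = -13.02 − (-8.02) = -5°C

-5°C (parcel cooler than environment)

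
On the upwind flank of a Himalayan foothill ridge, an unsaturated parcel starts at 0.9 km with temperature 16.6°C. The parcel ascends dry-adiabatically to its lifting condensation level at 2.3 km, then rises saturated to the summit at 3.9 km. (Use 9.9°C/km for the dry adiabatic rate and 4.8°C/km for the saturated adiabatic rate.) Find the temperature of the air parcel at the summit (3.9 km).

-4.94°C

900 → 2300 m (dry, 9.9°C/km): ΔT = -9.9 × 1.4 = -13.86°C → T = 2.74°C
2300 → 3900 m (saturated, 4.8°C/km): ΔT = -4.8 × 1.6 = -7.68°C → T = -4.94°C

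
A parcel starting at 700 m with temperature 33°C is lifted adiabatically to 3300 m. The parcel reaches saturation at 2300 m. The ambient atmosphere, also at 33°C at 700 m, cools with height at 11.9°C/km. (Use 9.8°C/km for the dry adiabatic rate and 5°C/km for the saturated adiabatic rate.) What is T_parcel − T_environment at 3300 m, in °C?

+10.26°C (parcel warmer than environment)

Parcel:
  700–2300 m, dry: Δz = 1.6 km ⇒ ΔT = -15.68°C; T = 17.32°C
  2300–3300 m, saturated: Δz = 1 km ⇒ ΔT = -5°C; T = 12.32°C
Environment:
  700–3300 m, environment: Δz = 2.6 km ⇒ ΔT = -30.94°C; T = 2.06°C
T_parcel − T_env = 12.32 − 2.06 = +10.26°C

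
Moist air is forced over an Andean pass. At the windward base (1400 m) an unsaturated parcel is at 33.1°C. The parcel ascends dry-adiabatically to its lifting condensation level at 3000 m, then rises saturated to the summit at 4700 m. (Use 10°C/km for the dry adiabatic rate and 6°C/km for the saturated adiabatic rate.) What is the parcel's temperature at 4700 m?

6.9°C

Dry to 3000 m: -10 × 1.6 km = -16°C, so T = 17.1°C.
Saturated to 4700 m: -6 × 1.7 km = -10.2°C, so T = 6.9°C.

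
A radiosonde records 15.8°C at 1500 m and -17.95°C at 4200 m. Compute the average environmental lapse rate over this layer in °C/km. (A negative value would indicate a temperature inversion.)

12.5°C/km

Γ = −ΔT/Δz = (15.8 − (-17.95)) / (4200 − 1500) m
  = 33.75°C / 2.7 km = 12.5°C/km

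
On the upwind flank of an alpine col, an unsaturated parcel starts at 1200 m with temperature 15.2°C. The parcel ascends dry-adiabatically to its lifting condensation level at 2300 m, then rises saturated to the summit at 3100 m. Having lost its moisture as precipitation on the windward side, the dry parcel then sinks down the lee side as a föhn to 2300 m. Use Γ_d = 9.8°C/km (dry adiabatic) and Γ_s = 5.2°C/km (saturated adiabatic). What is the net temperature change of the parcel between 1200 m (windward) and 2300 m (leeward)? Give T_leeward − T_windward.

-7.1°C

1200–2300 m, dry: Δz = 1.1 km ⇒ ΔT = -10.78°C; T = 4.42°C
2300–3100 m, saturated: Δz = 0.8 km ⇒ ΔT = -4.16°C; T = 0.26°C
3100–2300 m, dry descent: Δz = 0.8 km ⇒ ΔT = +7.84°C; T = 8.1°C
Net change vs windward start: 8.1 − 15.2 = -7.1°C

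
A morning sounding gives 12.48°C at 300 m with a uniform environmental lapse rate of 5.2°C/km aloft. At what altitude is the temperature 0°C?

Height above start = (12.48 − 0) / 5.2 = 2.4 km
Altitude = 300 m + 2400 m = 2700 m

2700 m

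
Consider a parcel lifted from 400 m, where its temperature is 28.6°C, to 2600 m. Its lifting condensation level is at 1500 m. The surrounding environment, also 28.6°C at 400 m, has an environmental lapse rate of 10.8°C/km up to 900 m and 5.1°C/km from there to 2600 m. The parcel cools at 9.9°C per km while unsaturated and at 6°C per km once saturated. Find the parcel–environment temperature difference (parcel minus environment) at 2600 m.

Parcel:
  From 400 m to 1500 m (dry): cools by 9.9 × 1.1 = 10.89°C, giving 17.71°C.
  From 1500 m to 2600 m (saturated): cools by 6 × 1.1 = 6.6°C, giving 11.11°C.
Environment:
  From 400 m to 900 m (environment, lower layer): cools by 10.8 × 0.5 = 5.4°C, giving 23.2°C.
  From 900 m to 2600 m (environment, upper layer): cools by 5.1 × 1.7 = 8.67°C, giving 14.53°C.
T_parcel − T_env = 11.11 − 14.53 = -3.42°C

-3.42°C (parcel cooler than environment)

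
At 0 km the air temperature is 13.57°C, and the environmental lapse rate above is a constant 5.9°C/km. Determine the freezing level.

2.3 km

Height above start = (13.57 − 0) / 5.9 = 2.3 km
Altitude = 0 m + 2300 m = 2300 m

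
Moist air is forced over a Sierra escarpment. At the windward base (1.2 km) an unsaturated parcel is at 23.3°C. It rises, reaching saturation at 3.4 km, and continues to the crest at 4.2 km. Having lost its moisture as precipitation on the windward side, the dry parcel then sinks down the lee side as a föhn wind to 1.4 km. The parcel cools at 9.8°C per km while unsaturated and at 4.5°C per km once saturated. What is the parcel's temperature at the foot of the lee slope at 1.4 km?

25.58°C

From 1200 m to 3400 m (dry): cools by 9.8 × 2.2 = 21.56°C, giving 1.74°C.
From 3400 m to 4200 m (saturated): cools by 4.5 × 0.8 = 3.6°C, giving -1.86°C.
From 4200 m to 1400 m (dry descent): warms by 9.8 × 2.8 = 27.44°C, giving 25.58°C.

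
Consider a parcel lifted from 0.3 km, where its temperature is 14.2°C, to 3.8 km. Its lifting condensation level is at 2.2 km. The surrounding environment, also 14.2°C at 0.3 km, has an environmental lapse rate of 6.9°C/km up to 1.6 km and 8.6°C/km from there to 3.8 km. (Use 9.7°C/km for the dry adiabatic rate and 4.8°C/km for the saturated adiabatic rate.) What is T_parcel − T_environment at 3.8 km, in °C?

+1.78°C (parcel warmer than environment)

Parcel:
  300–2200 m, dry: Δz = 1.9 km ⇒ ΔT = -18.43°C; T = -4.23°C
  2200–3800 m, saturated: Δz = 1.6 km ⇒ ΔT = -7.68°C; T = -11.91°C
Environment:
  300–1600 m, environment, lower layer: Δz = 1.3 km ⇒ ΔT = -8.97°C; T = 5.23°C
  1600–3800 m, environment, upper layer: Δz = 2.2 km ⇒ ΔT = -18.92°C; T = -13.69°C
T_parcel − T_env = -11.91 − (-13.69) = +1.78°C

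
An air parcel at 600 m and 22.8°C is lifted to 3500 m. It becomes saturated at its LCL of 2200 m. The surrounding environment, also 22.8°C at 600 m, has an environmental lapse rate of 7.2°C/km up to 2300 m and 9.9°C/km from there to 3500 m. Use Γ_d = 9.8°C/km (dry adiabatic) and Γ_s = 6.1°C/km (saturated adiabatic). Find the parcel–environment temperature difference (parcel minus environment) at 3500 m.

+0.51°C (parcel warmer than environment)

Parcel:
  From 600 m to 2200 m (dry): cools by 9.8 × 1.6 = 15.68°C, giving 7.12°C.
  From 2200 m to 3500 m (saturated): cools by 6.1 × 1.3 = 7.93°C, giving -0.81°C.
Environment:
  From 600 m to 2300 m (environment, lower layer): cools by 7.2 × 1.7 = 12.24°C, giving 10.56°C.
  From 2300 m to 3500 m (environment, upper layer): cools by 9.9 × 1.2 = 11.88°C, giving -1.32°C.
T_parcel − T_env = -0.81 − (-1.32) = +0.51°C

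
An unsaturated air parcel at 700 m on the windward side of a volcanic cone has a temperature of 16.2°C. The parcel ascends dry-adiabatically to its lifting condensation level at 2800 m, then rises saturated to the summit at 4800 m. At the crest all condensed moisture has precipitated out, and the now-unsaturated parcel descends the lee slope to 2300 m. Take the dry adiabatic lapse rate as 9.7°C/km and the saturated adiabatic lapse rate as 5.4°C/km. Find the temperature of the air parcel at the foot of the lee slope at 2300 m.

9.28°C

From 700 m to 2800 m (dry): cools by 9.7 × 2.1 = 20.37°C, giving -4.17°C.
From 2800 m to 4800 m (saturated): cools by 5.4 × 2 = 10.8°C, giving -14.97°C.
From 4800 m to 2300 m (dry descent): warms by 9.7 × 2.5 = 24.25°C, giving 9.28°C.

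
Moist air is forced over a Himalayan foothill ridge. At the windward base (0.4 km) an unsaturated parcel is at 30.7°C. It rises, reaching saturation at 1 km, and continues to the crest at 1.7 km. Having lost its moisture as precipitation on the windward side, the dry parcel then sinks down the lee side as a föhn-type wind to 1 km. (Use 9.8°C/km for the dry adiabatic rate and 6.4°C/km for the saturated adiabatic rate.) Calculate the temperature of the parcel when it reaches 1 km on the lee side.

27.2°C

From 400 m to 1000 m (dry): cools by 9.8 × 0.6 = 5.88°C, giving 24.82°C.
From 1000 m to 1700 m (saturated): cools by 6.4 × 0.7 = 4.48°C, giving 20.34°C.
From 1700 m to 1000 m (dry descent): warms by 9.8 × 0.7 = 6.86°C, giving 27.2°C.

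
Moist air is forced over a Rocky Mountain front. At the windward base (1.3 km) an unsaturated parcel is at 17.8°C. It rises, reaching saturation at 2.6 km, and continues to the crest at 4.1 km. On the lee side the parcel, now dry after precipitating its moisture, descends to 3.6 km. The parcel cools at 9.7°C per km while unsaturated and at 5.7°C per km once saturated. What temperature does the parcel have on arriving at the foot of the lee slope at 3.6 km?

1.49°C

From 1300 m to 2600 m (dry): cools by 9.7 × 1.3 = 12.61°C, giving 5.19°C.
From 2600 m to 4100 m (saturated): cools by 5.7 × 1.5 = 8.55°C, giving -3.36°C.
From 4100 m to 3600 m (dry descent): warms by 9.7 × 0.5 = 4.85°C, giving 1.49°C.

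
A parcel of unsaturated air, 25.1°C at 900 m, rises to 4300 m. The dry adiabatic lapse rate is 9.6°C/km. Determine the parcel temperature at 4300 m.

900–4300 m, dry adiabatic: Δz = 3.4 km ⇒ ΔT = -32.64°C; T = -7.54°C

-7.54°C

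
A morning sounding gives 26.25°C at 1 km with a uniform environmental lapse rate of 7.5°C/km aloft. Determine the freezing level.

4.5 km

Height above start = (26.25 − 0) / 7.5 = 3.5 km
Altitude = 1000 m + 3500 m = 4500 m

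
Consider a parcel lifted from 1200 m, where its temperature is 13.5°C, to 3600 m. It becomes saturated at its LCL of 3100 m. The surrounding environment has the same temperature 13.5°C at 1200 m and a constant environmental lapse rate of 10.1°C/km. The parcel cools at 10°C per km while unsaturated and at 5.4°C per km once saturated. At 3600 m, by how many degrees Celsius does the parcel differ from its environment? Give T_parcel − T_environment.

+2.54°C (parcel warmer than environment)

Parcel:
  Dry to 3100 m: -10 × 1.9 km = -19°C, so T = -5.5°C.
  Saturated to 3600 m: -5.4 × 0.5 km = -2.7°C, so T = -8.2°C.
Environment:
  Environment to 3600 m: -10.1 × 2.4 km = -24.24°C, so T = -10.74°C.
T_parcel − T_env = -8.2 − (-10.74) = +2.54°C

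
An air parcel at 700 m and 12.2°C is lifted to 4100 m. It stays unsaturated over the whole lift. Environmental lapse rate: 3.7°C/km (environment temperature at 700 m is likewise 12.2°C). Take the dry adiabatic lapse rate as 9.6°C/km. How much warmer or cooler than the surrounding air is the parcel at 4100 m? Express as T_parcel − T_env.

-20.06°C (parcel cooler than environment)

Parcel:
  700–4100 m, dry: Δz = 3.4 km ⇒ ΔT = -32.64°C; T = -20.44°C
Environment:
  700–4100 m, environment: Δz = 3.4 km ⇒ ΔT = -12.58°C; T = -0.38°C
T_parcel − T_env = -20.44 − (-0.38) = -20.06°C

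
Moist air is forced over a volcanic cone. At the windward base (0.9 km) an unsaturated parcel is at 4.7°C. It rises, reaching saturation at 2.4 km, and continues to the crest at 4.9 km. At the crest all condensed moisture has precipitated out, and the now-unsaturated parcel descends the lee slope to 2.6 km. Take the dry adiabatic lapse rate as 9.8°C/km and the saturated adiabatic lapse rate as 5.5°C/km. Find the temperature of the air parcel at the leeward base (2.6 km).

From 900 m to 2400 m (dry): cools by 9.8 × 1.5 = 14.7°C, giving -10°C.
From 2400 m to 4900 m (saturated): cools by 5.5 × 2.5 = 13.75°C, giving -23.75°C.
From 4900 m to 2600 m (dry descent): warms by 9.8 × 2.3 = 22.54°C, giving -1.21°C.

-1.21°C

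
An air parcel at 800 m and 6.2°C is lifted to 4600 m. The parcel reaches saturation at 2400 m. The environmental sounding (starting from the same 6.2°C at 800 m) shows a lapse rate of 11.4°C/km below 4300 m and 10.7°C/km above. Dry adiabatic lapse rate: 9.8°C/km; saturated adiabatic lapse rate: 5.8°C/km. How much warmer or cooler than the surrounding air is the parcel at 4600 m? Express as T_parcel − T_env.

Parcel:
  From 800 m to 2400 m (dry): cools by 9.8 × 1.6 = 15.68°C, giving -9.48°C.
  From 2400 m to 4600 m (saturated): cools by 5.8 × 2.2 = 12.76°C, giving -22.24°C.
Environment:
  From 800 m to 4300 m (environment, lower layer): cools by 11.4 × 3.5 = 39.9°C, giving -33.7°C.
  From 4300 m to 4600 m (environment, upper layer): cools by 10.7 × 0.3 = 3.21°C, giving -36.91°C.
T_parcel − T_env = -22.24 − (-36.91) = +14.67°C

+14.67°C (parcel warmer than environment)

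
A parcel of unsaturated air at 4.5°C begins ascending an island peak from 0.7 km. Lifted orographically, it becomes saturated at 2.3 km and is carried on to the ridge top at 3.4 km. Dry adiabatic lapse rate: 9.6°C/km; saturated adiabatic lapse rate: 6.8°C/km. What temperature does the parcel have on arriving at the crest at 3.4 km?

-18.34°C

700 → 2300 m (dry, 9.6°C/km): ΔT = -9.6 × 1.6 = -15.36°C → T = -10.86°C
2300 → 3400 m (saturated, 6.8°C/km): ΔT = -6.8 × 1.1 = -7.48°C → T = -18.34°C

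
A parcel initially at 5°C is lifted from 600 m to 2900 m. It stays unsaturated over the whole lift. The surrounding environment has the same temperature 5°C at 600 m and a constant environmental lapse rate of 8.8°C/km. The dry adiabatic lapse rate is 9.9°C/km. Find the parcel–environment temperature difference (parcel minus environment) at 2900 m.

Parcel:
  Dry to 2900 m: -9.9 × 2.3 km = -22.77°C, so T = -17.77°C.
Environment:
  Environment to 2900 m: -8.8 × 2.3 km = -20.24°C, so T = -15.24°C.
T_parcel − T_env = -17.77 − (-15.24) = -2.53°C

-2.53°C (parcel cooler than environment)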